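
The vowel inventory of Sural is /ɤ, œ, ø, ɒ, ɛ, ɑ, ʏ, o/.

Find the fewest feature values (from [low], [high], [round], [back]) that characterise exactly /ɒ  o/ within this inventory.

/ɒ, o/ are all [+back], [+round], and no other segment in the inventory matches both values. Dropping any one of them over-generates: [+round] alone would also admit /œ, ø, ʏ/; [+back] alone would also admit /ɤ, ɑ/. No other single listed feature picks out exactly this set either, so fewer than two features will not do.

[+back, +round]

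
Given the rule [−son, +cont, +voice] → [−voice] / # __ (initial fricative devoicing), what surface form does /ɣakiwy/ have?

Only the initial segment /ɣ/ is both word-initial and matches the structural description. It is a voiced velar fricative, so [−son, +cont, +voice] holds; changing it to [−voice] with all other features held fixed yields /x/ (voiceless velar fricative). No other segment meets both the structural description and the environment, so the output is [xakiwy].

[xakiwy]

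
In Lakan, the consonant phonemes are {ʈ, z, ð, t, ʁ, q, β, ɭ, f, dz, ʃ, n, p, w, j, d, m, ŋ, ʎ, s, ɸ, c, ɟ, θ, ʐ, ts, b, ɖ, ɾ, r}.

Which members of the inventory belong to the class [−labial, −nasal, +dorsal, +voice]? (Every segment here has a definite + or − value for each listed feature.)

ʁ, j, ʎ, ɟ

Eliminate segments failing any feature: /ʈ, z, ð, t, ɭ, dz, ʃ, d, s, θ, ʐ, ts, ɖ, ɾ, r/ are [−dorsal]; /q, c/ are [−voice]; /β, f, p, w, m, ɸ, b/ are [+labial]; /n, ŋ/ are [+nasal]. The remaining /ʁ, j, ʎ, ɟ/ satisfy [−labial], [−nasal], [+dorsal], [+voice].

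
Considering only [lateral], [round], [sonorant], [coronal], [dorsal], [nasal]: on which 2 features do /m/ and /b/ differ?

[sonorant], [nasal]

/m/ (bilabial nasal) and /b/ (voiced bilabial stop) agree on [−lateral], [−round], [−coronal], [−dorsal]. They differ on [sonorant] (/m/ [+], /b/ [−]), [nasal] (/m/ [+], /b/ [−]).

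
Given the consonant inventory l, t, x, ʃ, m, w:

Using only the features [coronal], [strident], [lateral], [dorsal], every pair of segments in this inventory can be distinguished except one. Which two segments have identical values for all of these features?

On the given features, /x/ and /w/ have an identical profile: [-coronal], [-strident], [-lateral], [+dorsal]. No other two segments in the inventory coincide on all 4 features. (They do differ in [sonorant], [voice], [labial] and [round], which are not among the given features.)

x, w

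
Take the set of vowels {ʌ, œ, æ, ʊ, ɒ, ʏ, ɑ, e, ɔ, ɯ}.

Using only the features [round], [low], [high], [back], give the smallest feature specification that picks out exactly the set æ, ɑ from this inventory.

[+low, -round]

The class [+low], [-round] has exactly /æ, ɑ/ as its extension in this inventory. No smaller conjunction from the listed features achieves this: [-round] alone would also admit /ʌ, e, ɯ/; [+low] alone would also admit /ɒ/; and checking the remaining single features turns up none with this extension.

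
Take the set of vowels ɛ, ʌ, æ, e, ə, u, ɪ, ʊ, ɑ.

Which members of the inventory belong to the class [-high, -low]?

Eliminate segments failing any feature: /æ, ɑ/ are [+low]; /u, ɪ, ʊ/ are [+high]. The remaining /ɛ, ʌ, e, ə/ satisfy [-high], [-low].

ɛ, ʌ, e, ə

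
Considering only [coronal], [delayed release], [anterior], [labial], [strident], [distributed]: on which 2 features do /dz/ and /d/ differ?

[strident], [delayed release]

/dz/ (voiced alveolar affricate) and /d/ (voiced alveolar stop) agree on [+coronal], [+anterior], [-labial], [-distributed]. They differ on [strident] (/dz/ [+], /d/ [-]), [delayed release] (/dz/ [+], /d/ [-]).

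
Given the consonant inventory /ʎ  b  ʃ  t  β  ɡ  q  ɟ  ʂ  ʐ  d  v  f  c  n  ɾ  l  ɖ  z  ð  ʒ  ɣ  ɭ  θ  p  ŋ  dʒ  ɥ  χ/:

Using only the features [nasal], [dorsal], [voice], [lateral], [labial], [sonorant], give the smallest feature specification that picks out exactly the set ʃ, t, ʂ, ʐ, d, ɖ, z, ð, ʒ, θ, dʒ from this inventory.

/ʃ, t, ʂ, ʐ, d, ɖ, z, ð, ʒ, θ, dʒ/ are all [−sonorant], [−labial], [−dorsal], and no other segment in the inventory matches all three values. Dropping any one of them over-generates: [−labial, −dorsal] alone would also admit /n, ɾ, l, ɭ/; [−sonorant, −dorsal] alone would also admit /b, β, v, f, …/; [−sonorant, −labial] alone would also admit /ɡ, q, ɟ, c, …/. No other combination of two listed features picks out exactly this set either, so fewer than three features will not do.

[−sonorant, −labial, −dorsal]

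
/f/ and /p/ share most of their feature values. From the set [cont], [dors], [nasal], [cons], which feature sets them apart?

/f/ is the voiceless labiodental fricative and /p/ is the voiceless bilabial stop. Both are [−dorsal], [−nasal], [+consonantal]. /f/ is [+continuant] while /p/ is [−continuant], so the distinguishing feature is [continuant].

[continuant]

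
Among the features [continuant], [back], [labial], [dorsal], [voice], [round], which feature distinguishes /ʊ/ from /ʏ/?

/ʊ/ (high back rounded lax vowel) and /ʏ/ (high front rounded lax vowel) agree on [+continuant], [+labial], [+dorsal], [+voice], [+round]. They differ on [back] (/ʊ/ [+], /ʏ/ [−]).

[back]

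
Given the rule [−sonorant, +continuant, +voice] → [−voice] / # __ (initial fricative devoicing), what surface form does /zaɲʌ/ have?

[saɲʌ]

Only the initial segment /z/ is both word-initial and matches the structural description. It is a voiced alveolar fricative, so [−sonorant, +continuant, +voice] holds; changing it to [−voice] with all other features held fixed yields /s/ (voiceless alveolar fricative). No other segment meets both the structural description and the environment, so the output is [saɲʌ].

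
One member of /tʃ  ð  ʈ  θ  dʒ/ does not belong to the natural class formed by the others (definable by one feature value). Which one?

ʈ

/ð, dʒ, θ, tʃ/ are all [+distributed], but /ʈ/ (voiceless retroflex stop) is [−distributed]. No other single segment can be removed to leave a set sharing one feature value that the removed segment lacks, so /ʈ/ is the odd one out.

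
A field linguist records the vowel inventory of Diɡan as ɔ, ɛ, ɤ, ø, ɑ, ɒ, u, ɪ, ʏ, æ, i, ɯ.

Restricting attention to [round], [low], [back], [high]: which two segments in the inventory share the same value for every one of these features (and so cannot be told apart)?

/ɪ/ (high front unrounded lax vowel) and /i/ (high front unrounded tense vowel) are both [−round], [−low], [−back], [+high], so none of the listed features separates them. (They do differ in [tense], which is not among the given features.) Every other pair in the inventory differs on at least one listed feature.

ɪ, i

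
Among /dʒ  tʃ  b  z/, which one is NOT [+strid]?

b

Every segment except /b/ is [+strident]. /b/ (voiced bilabial stop) is [−strident], so it is the exception.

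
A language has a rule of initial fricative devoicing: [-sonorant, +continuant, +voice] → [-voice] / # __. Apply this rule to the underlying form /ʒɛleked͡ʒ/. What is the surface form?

The only segment in the rule's environment that also matches [-sonorant, +continuant, +voice] is /ʒ/. Applying [-voice] turns the voiced postalveolar fricative into /ʃ/ (voiceless postalveolar fricative), giving [ʃɛleked͡ʒ].

[ʃɛleked͡ʒ]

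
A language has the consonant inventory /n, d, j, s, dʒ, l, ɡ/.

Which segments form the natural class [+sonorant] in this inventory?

The feature [sonorant] marks segments produced without turbulent airflow (nasals, liquids, glides, vowels). In this inventory /n, j, l/ have that property, so they are [+sonorant]; /d, s, dʒ, ɡ/ are [-sonorant].

n, j, l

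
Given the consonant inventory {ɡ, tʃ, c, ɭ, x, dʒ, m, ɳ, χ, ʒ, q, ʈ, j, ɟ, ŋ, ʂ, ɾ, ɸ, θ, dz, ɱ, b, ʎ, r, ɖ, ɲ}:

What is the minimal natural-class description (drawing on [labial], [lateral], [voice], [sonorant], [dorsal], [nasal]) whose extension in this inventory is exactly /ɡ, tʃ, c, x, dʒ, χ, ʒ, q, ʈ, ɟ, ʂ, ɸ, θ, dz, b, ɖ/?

[−sonorant]

Every target segment is [−sonorant] and no other inventory member is, so one feature is enough.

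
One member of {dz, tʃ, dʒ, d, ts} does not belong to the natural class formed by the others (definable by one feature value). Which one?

d

[delayed release] (equivalently [strident]) groups all but one: /dz, ts, dʒ, tʃ/ share [+delayed release] while /d/ (voiced alveolar stop) alone is [−delayed release]. Removing any other segment would not leave a single-feature class that excludes it.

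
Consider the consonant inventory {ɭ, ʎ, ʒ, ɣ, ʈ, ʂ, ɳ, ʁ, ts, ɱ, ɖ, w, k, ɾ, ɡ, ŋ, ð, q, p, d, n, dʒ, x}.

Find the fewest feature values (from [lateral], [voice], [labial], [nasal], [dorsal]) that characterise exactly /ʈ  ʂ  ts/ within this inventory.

[−voice, −labial, −dorsal]

Every target segment is [−voice], [−labial], [−dorsal]; each remaining inventory member fails at least one of these. Each conjunct is needed — [−labial, −dorsal] alone would also admit /ɭ, ʒ, ɳ, ɖ, …/; [−voice, −dorsal] alone would also admit /p/; [−voice, −labial] alone would also admit /k, q, x/ — and no other combination of two listed features has exactly this extension, so three is the minimum.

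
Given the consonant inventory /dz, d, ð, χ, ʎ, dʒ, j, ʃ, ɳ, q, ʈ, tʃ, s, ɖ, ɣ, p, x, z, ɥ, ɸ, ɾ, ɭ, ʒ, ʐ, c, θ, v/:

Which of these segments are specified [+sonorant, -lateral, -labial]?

Eliminate segments failing any feature: /dz, d, ð, χ, dʒ, ʃ, q, ʈ, tʃ, s, ɖ, ɣ, p, x, z, ɸ, ʒ, ʐ, c, θ, v/ are [-sonorant]; /ʎ, ɭ/ are [+lateral]; /ɥ/ is [+labial]. The remaining /j, ɳ, ɾ/ satisfy [+sonorant], [-lateral], [-labial].

j, ɳ, ɾ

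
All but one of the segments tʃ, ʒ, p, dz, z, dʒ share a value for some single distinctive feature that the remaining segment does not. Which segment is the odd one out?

[strident] (equivalently [labial], [coronal]) groups all but one: /ʒ, tʃ, dz, dʒ, z/ share [+strident] while /p/ (voiceless bilabial stop) alone is [-strident]. Removing any other segment would not leave a single-feature class that excludes it.

p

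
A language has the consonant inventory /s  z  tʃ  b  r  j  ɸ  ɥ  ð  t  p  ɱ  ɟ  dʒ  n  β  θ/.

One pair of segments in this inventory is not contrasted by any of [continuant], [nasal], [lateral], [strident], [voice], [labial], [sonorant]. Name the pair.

/j/ (palatal glide) and /r/ (alveolar trill) are both [+continuant], [−nasal], [−lateral], [−strident], [+voice], [−labial], [+sonorant], so none of the listed features separates them. (They do differ in [dorsal], which is not among the given features.) Every other pair in the inventory differs on at least one listed feature.

j, r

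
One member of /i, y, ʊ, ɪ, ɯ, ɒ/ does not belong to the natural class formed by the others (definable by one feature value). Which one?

/y, ʊ, i, ɪ, ɯ/ are all [+high], but /ɒ/ (low back rounded vowel) is [−high]. No other single segment can be removed to leave a set sharing one feature value that the removed segment lacks, so /ɒ/ is the odd one out.

ɒ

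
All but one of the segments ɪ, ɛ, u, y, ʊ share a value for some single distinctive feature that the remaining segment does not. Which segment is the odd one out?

[high] groups all but one: /ɪ, ʊ, y, u/ share [+high] while /ɛ/ (mid front unrounded lax vowel) alone is [-high]. Removing any other segment would not leave a single-feature class that excludes it.

ɛ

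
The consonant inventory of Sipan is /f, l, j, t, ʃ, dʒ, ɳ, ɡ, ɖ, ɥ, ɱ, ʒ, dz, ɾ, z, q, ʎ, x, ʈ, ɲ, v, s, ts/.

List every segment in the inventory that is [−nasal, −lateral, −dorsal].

f, t, ʃ, dʒ, ɖ, ʒ, dz, ɾ, z, ʈ, v, s, ts

The [−nasal] segments are /f, l, j, t, ʃ, dʒ, ɡ, ɖ, ɥ, ʒ, dz, ɾ, z, q, ʎ, x, ʈ, v, s, ts/.
Intersecting with [−lateral] gives /f, j, t, ʃ, dʒ, ɡ, ɖ, ɥ, ʒ, dz, ɾ, z, q, x, ʈ, v, s, ts/.
Then [−dorsal] leaves /f, t, ʃ, dʒ, ɖ, ʒ, dz, ɾ, z, ʈ, v, s, ts/.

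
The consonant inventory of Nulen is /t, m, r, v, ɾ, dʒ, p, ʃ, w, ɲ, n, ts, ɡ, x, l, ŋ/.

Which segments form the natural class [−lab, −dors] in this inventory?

Among the inventory, the [−labial] segments are /t, r, ɾ, dʒ, ʃ, ɲ, n, ts, ɡ, x, l, ŋ/.
Among these, [−dorsal] leaves /t, r, ɾ, dʒ, ʃ, n, ts, l/.

t, r, ɾ, dʒ, ʃ, n, ts, l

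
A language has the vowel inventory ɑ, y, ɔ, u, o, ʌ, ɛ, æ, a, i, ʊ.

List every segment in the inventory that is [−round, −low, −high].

Checking each segment against [−round], [−low], [−high]: /ʌ/ (mid back unrounded lax vowel), /ɛ/ (mid front unrounded lax vowel) satisfy every feature; every other segment in the inventory fails at least one.

ʌ, ɛ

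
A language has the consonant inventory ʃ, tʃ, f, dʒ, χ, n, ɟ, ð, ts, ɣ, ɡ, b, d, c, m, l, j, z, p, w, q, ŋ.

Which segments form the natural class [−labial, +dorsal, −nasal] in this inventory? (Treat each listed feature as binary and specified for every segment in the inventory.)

χ, ɟ, ɣ, ɡ, c, j, q

The [−labial] segments are /ʃ, tʃ, dʒ, χ, n, ɟ, ð, ts, ɣ, ɡ, d, c, l, j, z, q, ŋ/.
Of those, [+dorsal] gives /χ, ɟ, ɣ, ɡ, c, j, q, ŋ/.
Intersecting with [−nasal] leaves /χ, ɟ, ɣ, ɡ, c, j, q/.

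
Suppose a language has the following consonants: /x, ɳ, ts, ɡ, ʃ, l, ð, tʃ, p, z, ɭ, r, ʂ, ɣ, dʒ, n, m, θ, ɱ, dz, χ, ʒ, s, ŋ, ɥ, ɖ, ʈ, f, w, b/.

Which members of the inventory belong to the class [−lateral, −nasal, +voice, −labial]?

ɡ, ð, z, r, ɣ, dʒ, dz, ʒ, ɖ

Eliminate segments failing any feature: /x, ts, ʃ, tʃ, p, ʂ, θ, χ, s, ʈ, f/ are [−voice]; /ɳ, n, m, ɱ, ŋ/ are [+nasal]; /l, ɭ/ are [+lateral]; /ɥ, w, b/ are [+labial]. The remaining /ɡ, ð, z, r, ɣ, dʒ, dz, ʒ, ɖ/ satisfy [−lateral], [−nasal], [+voice], [−labial].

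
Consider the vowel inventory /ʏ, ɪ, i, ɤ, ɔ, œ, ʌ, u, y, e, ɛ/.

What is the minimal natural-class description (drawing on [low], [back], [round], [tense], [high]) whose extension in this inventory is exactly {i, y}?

Every target segment is [+high], [-back], [+tense]; each remaining inventory member fails at least one of these. Each conjunct is needed — [-back, +tense] alone would also admit /e/; [+high, +tense] alone would also admit /u/; [+high, -back] alone would also admit /ʏ, ɪ/ — and no other combination of two listed features has exactly this extension, so three is the minimum.

[+high, -back, +tense]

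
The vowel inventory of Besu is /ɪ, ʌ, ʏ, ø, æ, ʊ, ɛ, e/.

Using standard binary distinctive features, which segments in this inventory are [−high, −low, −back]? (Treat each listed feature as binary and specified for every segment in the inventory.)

Checking each segment against [−high], [−low], [−back]: /ø/ (mid front rounded tense vowel), /ɛ/ (mid front unrounded lax vowel), /e/ (mid front unrounded tense vowel) satisfy every feature; every other segment in the inventory fails at least one.

ø, ɛ, e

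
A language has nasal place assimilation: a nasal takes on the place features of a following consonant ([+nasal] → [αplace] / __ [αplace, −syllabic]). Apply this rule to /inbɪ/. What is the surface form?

[imbɪ]

In /inbɪ/, the nasal /n/ precedes /b/, which is [+labial]. The nasal assimilates in place, becoming the [+labial] nasal /m/. The surface form is [imbɪ].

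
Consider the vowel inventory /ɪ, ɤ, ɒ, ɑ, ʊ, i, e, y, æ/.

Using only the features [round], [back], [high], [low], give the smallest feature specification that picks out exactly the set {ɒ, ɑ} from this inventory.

[+low, +back]

Every target segment is [+low], [+back]; each remaining inventory member fails at least one of these. Each conjunct is needed — [+back] alone would also admit /ɤ, ʊ/; [+low] alone would also admit /æ/ — and no other single listed feature has exactly this extension, so two is the minimum.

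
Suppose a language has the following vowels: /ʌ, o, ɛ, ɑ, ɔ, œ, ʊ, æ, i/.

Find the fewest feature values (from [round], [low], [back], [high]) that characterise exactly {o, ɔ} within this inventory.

[−high, +back, +round]

The class [−high], [+back], [+round] has exactly /o, ɔ/ as its extension in this inventory. No smaller conjunction from the listed features achieves this: [+back, +round] alone would also admit /ʊ/; [−high, +round] alone would also admit /œ/; [−high, +back] alone would also admit /ʌ, ɑ/; and checking the remaining two-feature bundles turns up none with this extension.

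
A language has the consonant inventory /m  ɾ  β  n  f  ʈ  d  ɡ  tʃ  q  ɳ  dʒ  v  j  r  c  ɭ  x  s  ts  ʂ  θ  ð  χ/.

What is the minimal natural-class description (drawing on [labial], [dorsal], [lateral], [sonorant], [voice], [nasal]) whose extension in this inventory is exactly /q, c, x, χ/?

The class [-voice], [+dorsal] has exactly /q, c, x, χ/ as its extension in this inventory. No smaller conjunction from the listed features achieves this: [+dorsal] alone would also admit /ɡ, j/; [-voice] alone would also admit /f, ʈ, tʃ, s, …/; and checking the remaining single features turns up none with this extension.

[-voice, +dorsal]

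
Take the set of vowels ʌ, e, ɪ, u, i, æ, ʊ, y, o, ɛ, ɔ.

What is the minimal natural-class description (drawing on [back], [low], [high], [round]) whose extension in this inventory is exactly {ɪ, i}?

[+high, −round]

/ɪ, i/ are all [+high], [−round], and no other segment in the inventory matches both values. Dropping any one of them over-generates: [−round] alone would also admit /ʌ, e, æ, ɛ/; [+high] alone would also admit /u, ʊ, y/. No other single listed feature picks out exactly this set either, so fewer than two features will not do.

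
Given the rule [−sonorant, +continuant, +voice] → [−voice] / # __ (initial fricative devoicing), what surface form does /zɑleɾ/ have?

The only segment in the rule's environment that also matches [−sonorant, +continuant, +voice] is /z/. Applying [−voice] turns the voiced alveolar fricative into /s/ (voiceless alveolar fricative), giving [sɑleɾ].

[sɑleɾ]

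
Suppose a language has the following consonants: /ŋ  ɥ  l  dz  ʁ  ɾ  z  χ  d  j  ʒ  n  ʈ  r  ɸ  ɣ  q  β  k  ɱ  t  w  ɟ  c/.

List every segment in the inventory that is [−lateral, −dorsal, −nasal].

dz, ɾ, z, d, ʒ, ʈ, r, ɸ, β, t

Eliminate segments failing any feature: /ŋ, ɥ, ʁ, χ, j, ɣ, q, k, w, ɟ, c/ are [+dorsal]; /l/ is [+lateral]; /n, ɱ/ are [+nasal]. The remaining /dz, ɾ, z, d, ʒ, ʈ, r, ɸ, β, t/ satisfy [−lateral], [−dorsal], [−nasal].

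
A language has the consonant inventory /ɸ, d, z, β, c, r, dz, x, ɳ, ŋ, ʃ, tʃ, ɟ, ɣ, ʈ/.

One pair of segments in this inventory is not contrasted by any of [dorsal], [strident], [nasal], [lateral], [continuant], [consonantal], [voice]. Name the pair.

Both /β/ and /r/ are [-dorsal], [-strident], [-nasal], [-lateral], [+continuant], [+consonantal], [+voice]. Since the list omits [sonorant], [labial] and [coronal] — which do distinguish the voiced bilabial fricative from the alveolar trill — this pair collapses; all other pairs remain distinct.

β, r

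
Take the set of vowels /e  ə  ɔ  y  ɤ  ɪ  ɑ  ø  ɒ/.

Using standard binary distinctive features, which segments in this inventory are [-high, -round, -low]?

e, ə, ɤ

First, the [-high] segments are /e, ə, ɔ, ɤ, ɑ, ø, ɒ/.
Intersecting with [-round] gives /e, ə, ɤ, ɑ/.
Within that set, [-low] leaves /e, ə, ɤ/.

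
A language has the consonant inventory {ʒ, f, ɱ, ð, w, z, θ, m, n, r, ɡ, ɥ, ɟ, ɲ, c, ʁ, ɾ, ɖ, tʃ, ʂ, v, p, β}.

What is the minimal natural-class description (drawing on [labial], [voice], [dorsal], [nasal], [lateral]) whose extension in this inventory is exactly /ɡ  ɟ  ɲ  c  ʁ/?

[-labial, +dorsal]

The class [-labial], [+dorsal] has exactly /ɡ, ɟ, ɲ, c, ʁ/ as its extension in this inventory. No smaller conjunction from the listed features achieves this: [+dorsal] alone would also admit /w, ɥ/; [-labial] alone would also admit /ʒ, ð, z, θ, …/; and checking the remaining single features turns up none with this extension.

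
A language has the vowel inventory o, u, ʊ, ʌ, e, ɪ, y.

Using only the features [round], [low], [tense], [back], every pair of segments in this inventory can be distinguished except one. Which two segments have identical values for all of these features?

Both /u/ and /o/ are [+round], [−low], [+tense], [+back]. Since the list omits [high] — which does distinguish the high back rounded tense vowel from the mid back rounded tense vowel — this pair collapses; all other pairs remain distinct.

u, o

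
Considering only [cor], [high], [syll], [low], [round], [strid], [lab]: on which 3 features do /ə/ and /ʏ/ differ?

The two segments share [−coronal], [+syllabic], [−low], [−strident]. The only features from the list on which they differ: /ə/ is [−labial] while /ʏ/ is [+labial]; /ə/ is [−round] while /ʏ/ is [+round]; /ə/ is [−high] while /ʏ/ is [+high].

[labial], [round], [high]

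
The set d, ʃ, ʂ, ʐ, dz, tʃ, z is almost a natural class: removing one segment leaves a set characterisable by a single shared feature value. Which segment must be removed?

The remaining segments after removing /d/ share [+strident]; /d/ (voiced alveolar stop) is [−strident]. For every other candidate removal, the leftover set fails to share any single feature value that the removed segment lacks.

d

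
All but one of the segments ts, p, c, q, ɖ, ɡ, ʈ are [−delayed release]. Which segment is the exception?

/c, ɖ, q, ɡ, ʈ, p/ are all [−delayed release]; /ts/ (voiceless alveolar affricate) is [+delayed release].

ts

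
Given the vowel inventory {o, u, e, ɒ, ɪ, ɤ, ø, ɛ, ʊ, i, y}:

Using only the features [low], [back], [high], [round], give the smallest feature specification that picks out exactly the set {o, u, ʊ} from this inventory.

Every target segment is [-low], [+back], [+round]; each remaining inventory member fails at least one of these. Each conjunct is needed — [+back, +round] alone would also admit /ɒ/; [-low, +round] alone would also admit /ø, y/; [-low, +back] alone would also admit /ɤ/ — and no other combination of two listed features has exactly this extension, so three is the minimum.

[-low, +back, +round]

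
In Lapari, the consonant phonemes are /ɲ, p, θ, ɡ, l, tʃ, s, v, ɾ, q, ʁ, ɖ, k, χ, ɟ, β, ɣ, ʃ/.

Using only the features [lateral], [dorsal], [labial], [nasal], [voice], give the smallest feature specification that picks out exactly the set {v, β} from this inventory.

The class [+voice], [+labial] has exactly /v, β/ as its extension in this inventory. No smaller conjunction from the listed features achieves this: [+labial] alone would also admit /p/; [+voice] alone would also admit /ɲ, ɡ, l, ɾ, …/; and checking the remaining single features turns up none with this extension.

[+voice, +labial]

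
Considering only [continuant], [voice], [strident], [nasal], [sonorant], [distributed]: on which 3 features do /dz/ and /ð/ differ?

[continuant], [strident], [distributed]

/dz/ is the voiced alveolar affricate and /ð/ is the voiced dental fricative. Both are [+voice], [-nasal], [-sonorant]. /dz/ is [-continuant] while /ð/ is [+continuant]; /dz/ is [+strident] while /ð/ is [-strident]; /dz/ is [-distributed] while /ð/ is [+distributed], so the distinguishing features are [continuant], [strident], [distributed].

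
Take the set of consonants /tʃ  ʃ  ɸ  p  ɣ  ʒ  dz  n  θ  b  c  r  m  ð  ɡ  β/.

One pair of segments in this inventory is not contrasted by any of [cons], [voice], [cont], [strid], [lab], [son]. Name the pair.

ɣ, ð

/ɣ/ (voiced velar fricative) and /ð/ (voiced dental fricative) are both [+consonantal], [+voice], [+continuant], [−strident], [−labial], [−sonorant], so none of the listed features separates them. (They do differ in [coronal] and [dorsal], which are not among the given features.) Every other pair in the inventory differs on at least one listed feature.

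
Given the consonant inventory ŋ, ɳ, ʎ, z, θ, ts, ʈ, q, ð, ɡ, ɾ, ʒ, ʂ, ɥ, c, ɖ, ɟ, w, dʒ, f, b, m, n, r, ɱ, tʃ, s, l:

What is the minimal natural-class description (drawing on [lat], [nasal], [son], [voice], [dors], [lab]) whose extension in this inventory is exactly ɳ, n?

Every target segment is [+nasal], [−labial], [−dorsal]; each remaining inventory member fails at least one of these. Each conjunct is needed — [−labial, −dorsal] alone would also admit /z, θ, ts, ʈ, …/; [+nasal, −dorsal] alone would also admit /m, ɱ/; [+nasal, −labial] alone would also admit /ŋ/ — and no other combination of two listed features has exactly this extension, so three is the minimum.

[+nasal, −lab, −dors]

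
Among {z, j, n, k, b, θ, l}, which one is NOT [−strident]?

z

/z/ is the voiced alveolar fricative, which is [+strident]; the rest — /b, θ, j, n, k, l/ — are [−strident].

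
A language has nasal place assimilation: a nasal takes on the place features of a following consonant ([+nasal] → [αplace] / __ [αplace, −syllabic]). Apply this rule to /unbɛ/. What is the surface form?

[umbɛ]

/n/ sits before the [+labial] consonant /b/, so it takes on [+labial] and surfaces as /m/. The rest of the form is unaffected: [umbɛ].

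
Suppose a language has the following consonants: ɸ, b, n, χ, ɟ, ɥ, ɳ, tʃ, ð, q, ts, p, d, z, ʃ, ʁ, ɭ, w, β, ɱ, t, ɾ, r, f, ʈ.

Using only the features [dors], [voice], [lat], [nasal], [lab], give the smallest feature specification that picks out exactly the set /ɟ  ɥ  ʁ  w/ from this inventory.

[+voice, +dors]

Every target segment is [+voice], [+dorsal]; each remaining inventory member fails at least one of these. Each conjunct is needed — [+dorsal] alone would also admit /χ, q/; [+voice] alone would also admit /b, n, ɳ, ð, …/ — and no other single listed feature has exactly this extension, so two is the minimum.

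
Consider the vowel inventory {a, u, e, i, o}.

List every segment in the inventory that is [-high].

The [-high] segments here are /a, e, o/; the remaining /u, i/ are [+high].

a, e, o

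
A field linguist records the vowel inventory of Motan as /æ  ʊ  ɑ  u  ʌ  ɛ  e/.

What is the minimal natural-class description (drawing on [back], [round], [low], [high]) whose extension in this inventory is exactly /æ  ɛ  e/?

The target set is precisely the extension of [−back] in this inventory.

[−back]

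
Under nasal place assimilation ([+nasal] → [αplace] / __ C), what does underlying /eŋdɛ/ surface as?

[endɛ]

/ŋ/ sits before the [+coronal] consonant /d/, so it takes on [+coronal] and surfaces as /n/. The rest of the form is unaffected: [endɛ].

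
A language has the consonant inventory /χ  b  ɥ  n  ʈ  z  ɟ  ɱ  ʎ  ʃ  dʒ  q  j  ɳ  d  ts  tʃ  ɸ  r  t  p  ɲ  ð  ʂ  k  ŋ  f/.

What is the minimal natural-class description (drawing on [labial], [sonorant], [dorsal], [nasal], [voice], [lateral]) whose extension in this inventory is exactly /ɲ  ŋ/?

[+nasal, +dorsal]

The class [+nasal], [+dorsal] has exactly /ɲ, ŋ/ as its extension in this inventory. No smaller conjunction from the listed features achieves this: [+dorsal] alone would also admit /χ, ɥ, ɟ, ʎ, …/; [+nasal] alone would also admit /n, ɱ, ɳ/; and checking the remaining single features turns up none with this extension.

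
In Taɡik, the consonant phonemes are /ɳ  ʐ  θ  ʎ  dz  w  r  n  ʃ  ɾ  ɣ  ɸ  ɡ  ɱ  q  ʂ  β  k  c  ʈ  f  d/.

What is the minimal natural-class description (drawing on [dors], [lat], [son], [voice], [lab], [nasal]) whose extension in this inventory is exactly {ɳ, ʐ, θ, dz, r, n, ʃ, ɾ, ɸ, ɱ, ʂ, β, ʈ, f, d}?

[-dors]

The target set is precisely the extension of [-dorsal] in this inventory.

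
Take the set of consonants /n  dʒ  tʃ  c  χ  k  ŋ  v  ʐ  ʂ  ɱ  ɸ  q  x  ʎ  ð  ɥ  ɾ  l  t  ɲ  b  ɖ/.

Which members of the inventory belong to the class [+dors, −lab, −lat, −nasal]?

Among the inventory, the [+dorsal] segments are /c, χ, k, ŋ, q, x, ʎ, ɥ, ɲ/.
Among these, [−labial] gives /c, χ, k, ŋ, q, x, ʎ, ɲ/.
Among these, [−lateral] gives /c, χ, k, ŋ, q, x, ɲ/.
Of those, [−nasal] leaves /c, χ, k, q, x/.

c, χ, k, q, x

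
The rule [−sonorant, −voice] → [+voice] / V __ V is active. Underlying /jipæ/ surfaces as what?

[jibæ]

Only /p/ occurs between two vowels (/i/ __ /æ/) and matches the structural description. It is a voiceless bilabial stop, so [−sonorant, −voice] holds; changing it to [+voice] with all other features held fixed yields /b/ (voiced bilabial stop). No other segment meets both the structural description and the environment, so the output is [jibæ].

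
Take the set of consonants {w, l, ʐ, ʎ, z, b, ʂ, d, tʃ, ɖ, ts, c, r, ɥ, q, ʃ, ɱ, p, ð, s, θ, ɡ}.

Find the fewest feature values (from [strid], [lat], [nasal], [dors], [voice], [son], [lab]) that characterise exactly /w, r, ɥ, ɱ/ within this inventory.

The class [+sonorant], [−lateral] has exactly /w, r, ɥ, ɱ/ as its extension in this inventory. No smaller conjunction from the listed features achieves this: [−lateral] alone would also admit /ʐ, z, b, ʂ, …/; [+sonorant] alone would also admit /l, ʎ/; and checking the remaining single features turns up none with this extension.

[+son, −lat]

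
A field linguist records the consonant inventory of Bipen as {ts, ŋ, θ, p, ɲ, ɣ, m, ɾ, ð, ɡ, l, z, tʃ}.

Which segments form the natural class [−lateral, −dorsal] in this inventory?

Checking each segment against [−lateral], [−dorsal]: /ts/ (voiceless alveolar affricate), /θ/ (voiceless dental fricative), /p/ (voiceless bilabial stop), /m/ (bilabial nasal), /ɾ/ (alveolar tap), /ð/ (voiced dental fricative), among others, satisfy every feature; every other segment in the inventory fails at least one.

ts, θ, p, m, ɾ, ð, z, tʃ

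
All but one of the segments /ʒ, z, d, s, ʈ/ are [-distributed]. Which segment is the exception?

/ʒ/ is the voiced postalveolar fricative, which is [+distributed]; the rest — /d, ʈ, z, s/ — are [-distributed].

ʒ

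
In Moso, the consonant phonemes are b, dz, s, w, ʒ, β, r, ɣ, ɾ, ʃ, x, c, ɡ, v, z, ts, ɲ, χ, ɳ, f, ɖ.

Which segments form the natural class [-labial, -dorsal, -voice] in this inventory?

s, ʃ, ts

First, the [-labial] segments are /dz, s, ʒ, r, ɣ, ɾ, ʃ, x, c, ɡ, z, ts, ɲ, χ, ɳ, ɖ/.
Then [-dorsal] gives /dz, s, ʒ, r, ɾ, ʃ, z, ts, ɳ, ɖ/.
Of those, [-voice] leaves /s, ʃ, ts/.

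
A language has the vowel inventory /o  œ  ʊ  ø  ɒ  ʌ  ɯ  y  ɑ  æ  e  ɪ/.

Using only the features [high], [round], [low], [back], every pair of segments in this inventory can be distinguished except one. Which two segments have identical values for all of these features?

ø, œ

On the given features, /ø/ and /œ/ have an identical profile: [-high], [+round], [-low], [-back]. No other two segments in the inventory coincide on all 4 features. (They do differ in [tense], which is not among the given features.)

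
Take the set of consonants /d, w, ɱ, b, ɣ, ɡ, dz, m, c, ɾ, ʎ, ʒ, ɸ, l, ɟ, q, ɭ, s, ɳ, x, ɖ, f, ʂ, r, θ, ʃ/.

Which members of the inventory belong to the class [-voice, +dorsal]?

c, q, x

Among the inventory, the [-voice] segments are /c, ɸ, q, s, x, f, ʂ, θ, ʃ/.
Then [+dorsal] leaves /c, q, x/.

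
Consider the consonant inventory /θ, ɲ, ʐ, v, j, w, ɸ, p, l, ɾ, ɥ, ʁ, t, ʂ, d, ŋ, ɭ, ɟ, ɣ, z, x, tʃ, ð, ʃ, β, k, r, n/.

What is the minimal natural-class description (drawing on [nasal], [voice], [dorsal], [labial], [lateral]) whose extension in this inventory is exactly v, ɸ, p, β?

The class [+labial], [−dorsal] has exactly /v, ɸ, p, β/ as its extension in this inventory. No smaller conjunction from the listed features achieves this: [−dorsal] alone would also admit /θ, ʐ, l, ɾ, …/; [+labial] alone would also admit /w, ɥ/; and checking the remaining single features turns up none with this extension.

[+labial, −dorsal]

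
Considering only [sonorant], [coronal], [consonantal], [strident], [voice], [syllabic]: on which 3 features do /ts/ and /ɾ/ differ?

[sonorant], [voice], [strident]

/ts/ (voiceless alveolar affricate) and /ɾ/ (alveolar tap) agree on [+coronal], [+consonantal], [-syllabic]. They differ on [sonorant] (/ts/ [-], /ɾ/ [+]), [voice] (/ts/ [-], /ɾ/ [+]), [strident] (/ts/ [+], /ɾ/ [-]).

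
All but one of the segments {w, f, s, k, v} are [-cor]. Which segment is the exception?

/s/ is the voiceless alveolar fricative, which is [+coronal]; the rest — /k, v, f, w/ — are [-coronal].

s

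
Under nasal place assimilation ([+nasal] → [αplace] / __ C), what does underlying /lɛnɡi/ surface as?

In /lɛnɡi/, the nasal /n/ precedes /ɡ/, which is [+dorsal]. The nasal assimilates in place, becoming the [+dorsal] nasal /ŋ/. The surface form is [lɛŋɡi].

[lɛŋɡi]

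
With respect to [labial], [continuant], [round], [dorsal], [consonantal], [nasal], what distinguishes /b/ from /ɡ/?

[labial], [dorsal]

/b/ is the voiced bilabial stop and /ɡ/ is the voiced velar stop. Both are [−continuant], [−round], [+consonantal], [−nasal]. /b/ is [+labial] while /ɡ/ is [−labial]; /b/ is [−dorsal] while /ɡ/ is [+dorsal], so the distinguishing features are [labial], [dorsal].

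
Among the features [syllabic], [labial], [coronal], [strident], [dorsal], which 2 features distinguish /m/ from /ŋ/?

[labial], [dorsal]

/m/ is the bilabial nasal and /ŋ/ is the velar nasal. Both are [-syllabic], [-coronal], [-strident]. /m/ is [+labial] while /ŋ/ is [-labial]; /m/ is [-dorsal] while /ŋ/ is [+dorsal], so the distinguishing features are [labial], [dorsal].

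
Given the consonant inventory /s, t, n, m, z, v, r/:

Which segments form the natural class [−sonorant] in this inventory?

s, t, z, v

The feature [sonorant] marks segments produced without turbulent airflow (nasals, liquids, glides, vowels). In this inventory /s, t, z, v/ lack that property, so they are [−sonorant]; /n, m, r/ are [+sonorant].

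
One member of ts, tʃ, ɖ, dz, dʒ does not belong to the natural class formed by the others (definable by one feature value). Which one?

ɖ

/ts, tʃ, dz, dʒ/ are all [+delayed release], but /ɖ/ (voiced retroflex stop) is [-delayed release]. No other single segment can be removed to leave a set sharing one feature value that the removed segment lacks, so /ɖ/ is the odd one out.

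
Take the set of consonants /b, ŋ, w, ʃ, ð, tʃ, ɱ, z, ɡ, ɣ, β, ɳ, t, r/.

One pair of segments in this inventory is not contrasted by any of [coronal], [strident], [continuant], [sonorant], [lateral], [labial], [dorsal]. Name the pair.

ʃ, z

On the given features, /ʃ/ and /z/ have an identical profile: [+coronal], [+strident], [+continuant], [-sonorant], [-lateral], [-labial], [-dorsal]. No other two segments in the inventory coincide on all 7 features. (They do differ in [voice], [anterior] and [distributed], which are not among the given features.)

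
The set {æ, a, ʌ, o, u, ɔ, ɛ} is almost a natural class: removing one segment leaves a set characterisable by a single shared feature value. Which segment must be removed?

[high] groups all but one: /ɛ, o, æ, ɔ, ʌ, a/ share [−high] while /u/ (high back rounded tense vowel) alone is [+high]. Removing any other segment would not leave a single-feature class that excludes it.

u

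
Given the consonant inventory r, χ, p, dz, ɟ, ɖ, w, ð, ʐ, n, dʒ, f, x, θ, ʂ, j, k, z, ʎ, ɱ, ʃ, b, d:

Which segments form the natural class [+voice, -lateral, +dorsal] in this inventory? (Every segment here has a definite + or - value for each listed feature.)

Eliminate segments failing any feature: /r, dz, ɖ, ð, ʐ, n, dʒ, z, ɱ, b, d/ are [-dorsal]; /χ, p, f, x, θ, ʂ, k, ʃ/ are [-voice]; /ʎ/ is [+lateral]. The remaining /ɟ, w, j/ satisfy [+voice], [-lateral], [+dorsal].

ɟ, w, j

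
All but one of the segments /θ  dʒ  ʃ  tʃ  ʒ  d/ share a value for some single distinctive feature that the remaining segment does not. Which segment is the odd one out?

d

The remaining segments after removing /d/ share [+distributed]; /d/ (voiced alveolar stop) is [-distributed]. For every other candidate removal, the leftover set fails to share any single feature value that the removed segment lacks.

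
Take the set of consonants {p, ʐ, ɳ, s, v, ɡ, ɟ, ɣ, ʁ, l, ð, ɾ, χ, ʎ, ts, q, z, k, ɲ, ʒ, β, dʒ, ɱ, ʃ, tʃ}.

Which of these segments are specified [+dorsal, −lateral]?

Checking each segment against [+dorsal], [−lateral]: /ɡ/ (voiced velar stop), /ɟ/ (voiced palatal stop), /ɣ/ (voiced velar fricative), /ʁ/ (voiced uvular fricative), /χ/ (voiceless uvular fricative), /q/ (voiceless uvular stop), among others, satisfy every feature; every other segment in the inventory fails at least one.

ɡ, ɟ, ɣ, ʁ, χ, q, k, ɲ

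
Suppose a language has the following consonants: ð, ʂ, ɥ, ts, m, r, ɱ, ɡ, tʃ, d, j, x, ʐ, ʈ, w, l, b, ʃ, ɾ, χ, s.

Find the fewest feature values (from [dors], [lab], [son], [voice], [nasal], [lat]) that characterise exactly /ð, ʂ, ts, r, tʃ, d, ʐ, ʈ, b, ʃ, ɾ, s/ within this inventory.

Every target segment is [−nasal], [−lateral], [−dorsal]; each remaining inventory member fails at least one of these. Each conjunct is needed — [−lateral, −dorsal] alone would also admit /m, ɱ/; [−nasal, −dorsal] alone would also admit /l/; [−nasal, −lateral] alone would also admit /ɥ, ɡ, j, x, …/ — and no other combination of two listed features has exactly this extension, so three is the minimum.

[−nasal, −lat, −dors]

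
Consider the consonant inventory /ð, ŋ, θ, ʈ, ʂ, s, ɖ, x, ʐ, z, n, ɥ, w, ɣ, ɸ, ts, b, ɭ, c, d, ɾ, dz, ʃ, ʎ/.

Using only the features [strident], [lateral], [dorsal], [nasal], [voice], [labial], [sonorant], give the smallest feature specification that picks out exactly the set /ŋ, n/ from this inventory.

[+nasal]

The target set is precisely the extension of [+nasal] in this inventory.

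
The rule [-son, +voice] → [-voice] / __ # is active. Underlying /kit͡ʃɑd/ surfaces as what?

/d/ satisfies [-son, +voice] and sits in __ #. The [-voice] counterpart of the voiced alveolar stop is /t/. Other segments in /kit͡ʃɑd/ either fail the structural description or are not in the environment, so the surface form is [kit͡ʃɑt].

[kit͡ʃɑt]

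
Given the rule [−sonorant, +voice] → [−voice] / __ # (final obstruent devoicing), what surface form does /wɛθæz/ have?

[wɛθæs]

Only the final segment /z/ is both word-final and matches the structural description. It is a voiced alveolar fricative, so [−sonorant, +voice] holds; changing it to [−voice] with all other features held fixed yields /s/ (voiceless alveolar fricative). No other segment meets both the structural description and the environment, so the output is [wɛθæs].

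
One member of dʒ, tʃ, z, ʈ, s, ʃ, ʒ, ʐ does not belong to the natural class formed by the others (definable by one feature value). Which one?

ʈ

The remaining segments after removing /ʈ/ share [+strident]; /ʈ/ (voiceless retroflex stop) is [−strident]. For every other candidate removal, the leftover set fails to share any single feature value that the removed segment lacks.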